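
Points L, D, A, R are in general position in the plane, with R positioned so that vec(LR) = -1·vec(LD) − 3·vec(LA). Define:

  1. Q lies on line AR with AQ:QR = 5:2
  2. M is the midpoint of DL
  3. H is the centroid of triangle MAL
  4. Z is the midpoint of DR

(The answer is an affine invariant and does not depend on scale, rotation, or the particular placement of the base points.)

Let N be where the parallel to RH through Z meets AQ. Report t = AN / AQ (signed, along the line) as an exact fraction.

t = 49/16

Choose coordinates L = (0, 0), D = (1, 0), A = (0, 1), R = (-1, -3).
1. Q lies on line AR with AQ:QR = 5:2 ⇒ Q = (-5/7, -13/7)
2. M is the midpoint of DL ⇒ M = (1/2, 0)
3. H is the centroid of triangle MAL ⇒ H = (1/6, 1/3)
4. Z is the midpoint of DR ⇒ Z = (0, -3/2)
through Z parallel to RH: direction (7/6, 10/3); meets AQ at N = (-35/16, -31/4)
N = A + t·(Q−A) with t = 49/16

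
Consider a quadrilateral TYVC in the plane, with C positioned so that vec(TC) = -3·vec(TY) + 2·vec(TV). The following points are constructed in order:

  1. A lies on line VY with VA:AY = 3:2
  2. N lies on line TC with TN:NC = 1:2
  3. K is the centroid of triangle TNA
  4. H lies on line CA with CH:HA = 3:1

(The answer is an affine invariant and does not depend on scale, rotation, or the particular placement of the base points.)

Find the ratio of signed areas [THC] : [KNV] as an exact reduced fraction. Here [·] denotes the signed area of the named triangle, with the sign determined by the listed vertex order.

Work in coordinates with T = (0, 0), Y = (1, 0), V = (0, 1), C = (-3, 2).
1. A lies on line VY with VA:AY = 3:2 ⇒ A = (3/5, 2/5)
2. N lies on line TC with TN:NC = 1:2 ⇒ N = (-1, 2/3)
3. K is the centroid of triangle TNA ⇒ K = (-2/15, 16/45)
4. H lies on line CA with CH:HA = 3:1 ⇒ H = (-3/10, 4/5)
2·[THC] = 9/5, 2·[KNV] = -3/5
[THC]:[KNV] = 9/5:-3/5 = -3

[THC]:[KNV] = -3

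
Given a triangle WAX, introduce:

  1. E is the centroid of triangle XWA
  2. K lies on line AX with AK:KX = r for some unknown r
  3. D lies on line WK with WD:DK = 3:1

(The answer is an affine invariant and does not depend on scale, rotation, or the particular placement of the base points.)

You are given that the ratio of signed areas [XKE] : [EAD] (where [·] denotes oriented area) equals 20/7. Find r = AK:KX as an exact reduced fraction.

r = -1/5

Choose coordinates W = (0, 0), A = (1, 0), X = (0, 1).
1. E is the centroid of triangle XWA ⇒ E = (1/3, 1/3)
2. With AK:KX = r, write λ = r/(r+1) so K = A + λ·(X−A); K is affine-linear in λ
3. D lies on line WK with WD:DK = 3:1 ⇒ D is an affine combination of earlier points and hence also affine-linear in λ
Every point depending on K is an affine combination of K and λ-independent points, so each such coordinate is linear in λ; the λ² term in each signed area is a multiple of (X−A)×(X−A) = 0, so 2·[XKE] and 2·[EAD] are each linear in λ. Evaluating at λ=0 and λ=1:
  2·[XKE] = 1/3·λ − 1/3,   2·[EAD] = 1/4·λ − 1/12
So [XKE]:[EAD] = (1/3·λ − 1/3) / (1/4·λ − 1/12). Setting this equal to 20/7:
  1/3·λ − 1/3 = 20/7·(1/4·λ − 1/12)  ⇒  λ = -1/4
Then r = λ/(1−λ) = (-1/4)/(5/4) = -1/5. Check: with r = -1/5, K = (5/4, -1/4) and [XKE]:[EAD] = 20/7 as required.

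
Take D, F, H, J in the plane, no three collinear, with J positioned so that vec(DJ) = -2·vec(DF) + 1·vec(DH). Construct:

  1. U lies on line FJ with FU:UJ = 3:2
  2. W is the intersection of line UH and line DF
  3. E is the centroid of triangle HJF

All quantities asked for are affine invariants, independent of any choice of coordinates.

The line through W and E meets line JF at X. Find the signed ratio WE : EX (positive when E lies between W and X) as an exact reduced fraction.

Set D = (0, 0), F = (1, 0), H = (0, 1), J = (-2, 1); any affine frame gives the same invariant.
1. U lies on line FJ with FU:UJ = 3:2 ⇒ U = (-4/5, 3/5)
2. W is the intersection of line UH and line DF ⇒ W = (-2, 0)
3. E is the centroid of triangle HJF ⇒ E = (-1/3, 2/3)
line WE meets JF at X = (-7/11, 6/11)
E = W + t·(X−W) with t = 11/9, so WE:EX = 11/9:-2/9

WE:EX = -11/2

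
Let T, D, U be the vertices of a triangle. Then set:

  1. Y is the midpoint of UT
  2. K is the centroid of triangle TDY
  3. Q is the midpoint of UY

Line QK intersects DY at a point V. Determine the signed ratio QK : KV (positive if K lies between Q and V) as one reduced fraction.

Assign T = (0, 0), D = (1, 0), U = (0, 1) — the answer is frame-independent, so this choice is without loss of generality.
1. Y is the midpoint of UT ⇒ Y = (0, 1/2)
2. K is the centroid of triangle TDY ⇒ K = (1/3, 1/6)
3. Q is the midpoint of UY ⇒ Q = (0, 3/4)
line QK meets DY at V = (1/5, 2/5)
K = Q + t·(V−Q) with t = 5/3, so QK:KV = 5/3:-2/3

QK:KV = -5/2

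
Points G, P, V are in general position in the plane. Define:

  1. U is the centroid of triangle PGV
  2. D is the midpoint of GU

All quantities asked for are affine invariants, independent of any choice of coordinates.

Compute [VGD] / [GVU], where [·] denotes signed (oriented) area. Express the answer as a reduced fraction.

Assign G = (0, 0), P = (1, 0), V = (0, 1) — the answer is frame-independent, so this choice is without loss of generality.
1. U is the centroid of triangle PGV ⇒ U = (1/3, 1/3)
2. D is the midpoint of GU ⇒ D = (1/6, 1/6)
2·[VGD] = 1/6, 2·[GVU] = -1/3
[VGD]:[GVU] = 1/6:-1/3 = -1/2

[VGD]:[GVU] = -1/2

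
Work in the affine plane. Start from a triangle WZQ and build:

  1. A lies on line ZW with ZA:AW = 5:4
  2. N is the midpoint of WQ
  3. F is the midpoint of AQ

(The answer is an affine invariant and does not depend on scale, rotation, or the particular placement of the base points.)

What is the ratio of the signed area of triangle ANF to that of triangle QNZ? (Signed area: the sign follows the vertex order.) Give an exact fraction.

[ANF]:[QNZ] = -2/9

Choose coordinates W = (0, 0), Z = (1, 0), Q = (0, 1).
1. A lies on line ZW with ZA:AW = 5:4 ⇒ A = (4/9, 0)
2. N is the midpoint of WQ ⇒ N = (0, 1/2)
3. F is the midpoint of AQ ⇒ F = (2/9, 1/2)
2·[ANF] = -1/9, 2·[QNZ] = 1/2
[ANF]:[QNZ] = -1/9:1/2 = -2/9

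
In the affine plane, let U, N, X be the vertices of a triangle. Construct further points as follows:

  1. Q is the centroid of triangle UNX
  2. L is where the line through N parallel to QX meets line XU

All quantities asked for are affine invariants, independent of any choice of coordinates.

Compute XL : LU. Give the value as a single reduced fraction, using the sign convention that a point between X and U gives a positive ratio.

Assign U = (0, 0), N = (1, 0), X = (0, 1) — the answer is frame-independent, so this choice is without loss of generality.
1. Q is the centroid of triangle UNX ⇒ Q = (1/3, 1/3)
2. L is where the line through N parallel to QX meets line XU ⇒ L = (0, 2)
L = X + t·(U−X) with t = -1, so XL:LU = t:(1−t) = -1:2

XL:LU = -1/2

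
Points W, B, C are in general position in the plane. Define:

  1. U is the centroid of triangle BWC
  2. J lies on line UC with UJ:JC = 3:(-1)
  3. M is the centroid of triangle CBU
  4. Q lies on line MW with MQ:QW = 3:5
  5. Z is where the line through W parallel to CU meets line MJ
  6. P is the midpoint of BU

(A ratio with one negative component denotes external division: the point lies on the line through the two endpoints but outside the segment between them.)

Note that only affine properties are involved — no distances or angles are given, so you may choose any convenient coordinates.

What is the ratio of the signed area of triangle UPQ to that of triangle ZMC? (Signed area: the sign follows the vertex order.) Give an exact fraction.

[UPQ]:[ZMC] = 1/8

Assign W = (0, 0), B = (1, 0), C = (0, 1) — the answer is frame-independent, so this choice is without loss of generality.
1. U is the centroid of triangle BWC ⇒ U = (1/3, 1/3)
2. J lies on line UC with UJ:JC = 3:(-1) ⇒ J = (-1/6, 4/3)
3. M is the centroid of triangle CBU ⇒ M = (4/9, 4/9)
4. Q lies on line MW with MQ:QW = 3:5 ⇒ Q = (5/18, 5/18)
5. Z is where the line through W parallel to CU meets line MJ ⇒ Z = (-2, 4)
6. P is the midpoint of BU ⇒ P = (2/3, 1/6)
2·[UPQ] = -1/36, 2·[ZMC] = -2/9
[UPQ]:[ZMC] = -1/36:-2/9 = 1/8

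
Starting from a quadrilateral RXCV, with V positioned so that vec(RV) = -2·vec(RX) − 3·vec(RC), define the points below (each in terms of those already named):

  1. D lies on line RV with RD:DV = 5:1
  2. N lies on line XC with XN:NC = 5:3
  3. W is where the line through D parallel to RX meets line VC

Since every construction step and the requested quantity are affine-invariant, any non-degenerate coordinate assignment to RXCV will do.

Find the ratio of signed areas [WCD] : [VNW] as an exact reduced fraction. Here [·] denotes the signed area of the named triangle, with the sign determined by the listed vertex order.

[WCD]:[VNW] = -28/27

Work in coordinates with R = (0, 0), X = (1, 0), C = (0, 1), V = (-2, -3).
1. D lies on line RV with RD:DV = 5:1 ⇒ D = (-5/3, -5/2)
2. N lies on line XC with XN:NC = 5:3 ⇒ N = (3/8, 5/8)
3. W is where the line through D parallel to RX meets line VC ⇒ W = (-7/4, -5/2)
2·[WCD] = -7/24, 2·[VNW] = 9/32
[WCD]:[VNW] = -7/24:9/32 = -28/27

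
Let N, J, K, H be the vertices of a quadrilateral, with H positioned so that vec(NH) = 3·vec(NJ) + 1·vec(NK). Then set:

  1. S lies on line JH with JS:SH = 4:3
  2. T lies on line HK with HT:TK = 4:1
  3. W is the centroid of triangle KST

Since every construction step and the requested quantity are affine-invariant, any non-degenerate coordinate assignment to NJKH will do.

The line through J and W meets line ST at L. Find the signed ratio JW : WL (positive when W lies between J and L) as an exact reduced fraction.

JW:WL = 15

Assign N = (0, 0), J = (1, 0), K = (0, 1), H = (3, 1) — the answer is frame-independent, so this choice is without loss of generality.
1. S lies on line JH with JS:SH = 4:3 ⇒ S = (15/7, 4/7)
2. T lies on line HK with HT:TK = 4:1 ⇒ T = (3/5, 1)
3. W is the centroid of triangle KST ⇒ W = (32/35, 6/7)
line JW meets ST at L = (159/175, 32/35)
W = J + t·(L−J) with t = 15/16, so JW:WL = 15/16:1/16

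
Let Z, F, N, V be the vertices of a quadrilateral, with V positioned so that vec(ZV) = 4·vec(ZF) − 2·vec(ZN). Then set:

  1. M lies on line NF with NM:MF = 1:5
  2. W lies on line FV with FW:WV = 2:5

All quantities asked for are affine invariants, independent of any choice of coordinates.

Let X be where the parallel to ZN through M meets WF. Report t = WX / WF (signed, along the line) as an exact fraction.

Work in coordinates with Z = (0, 0), F = (1, 0), N = (0, 1), V = (4, -2).
1. M lies on line NF with NM:MF = 1:5 ⇒ M = (1/6, 5/6)
2. W lies on line FV with FW:WV = 2:5 ⇒ W = (13/7, -4/7)
through M parallel to ZN: direction (0, 1); meets WF at X = (1/6, 5/9)
X = W + t·(F−W) with t = 71/36

t = 71/36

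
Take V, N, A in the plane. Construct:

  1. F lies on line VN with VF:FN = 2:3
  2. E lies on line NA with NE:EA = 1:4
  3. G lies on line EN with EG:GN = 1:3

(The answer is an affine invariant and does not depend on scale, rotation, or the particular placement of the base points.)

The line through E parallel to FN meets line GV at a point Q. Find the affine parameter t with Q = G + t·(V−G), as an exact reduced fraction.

Assign V = (0, 0), N = (1, 0), A = (0, 1) — the answer is frame-independent, so this choice is without loss of generality.
1. F lies on line VN with VF:FN = 2:3 ⇒ F = (2/5, 0)
2. E lies on line NA with NE:EA = 1:4 ⇒ E = (4/5, 1/5)
3. G lies on line EN with EG:GN = 1:3 ⇒ G = (17/20, 3/20)
through E parallel to FN: direction (3/5, 0); meets GV at Q = (17/15, 1/5)
Q = G + t·(V−G) with t = -1/3

t = -1/3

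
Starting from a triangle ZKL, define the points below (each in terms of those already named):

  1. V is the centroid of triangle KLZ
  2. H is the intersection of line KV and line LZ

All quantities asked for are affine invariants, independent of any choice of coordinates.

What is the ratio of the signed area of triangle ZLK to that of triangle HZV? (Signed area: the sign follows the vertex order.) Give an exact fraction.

Choose coordinates Z = (0, 0), K = (1, 0), L = (0, 1).
1. V is the centroid of triangle KLZ ⇒ V = (1/3, 1/3)
2. H is the intersection of line KV and line LZ ⇒ H = (0, 1/2)
2·[ZLK] = -1, 2·[HZV] = 1/6
[ZLK]:[HZV] = -1:1/6 = -6

[ZLK]:[HZV] = -6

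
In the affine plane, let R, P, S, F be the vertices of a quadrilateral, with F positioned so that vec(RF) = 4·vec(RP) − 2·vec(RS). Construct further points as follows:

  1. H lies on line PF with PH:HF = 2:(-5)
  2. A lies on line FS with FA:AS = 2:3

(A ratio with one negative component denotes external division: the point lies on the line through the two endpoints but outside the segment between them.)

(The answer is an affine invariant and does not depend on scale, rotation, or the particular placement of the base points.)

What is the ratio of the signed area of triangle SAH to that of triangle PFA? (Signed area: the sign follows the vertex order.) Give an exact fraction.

Work in coordinates with R = (0, 0), P = (1, 0), S = (0, 1), F = (4, -2).
1. H lies on line PF with PH:HF = 2:(-5) ⇒ H = (-1, 4/3)
2. A lies on line FS with FA:AS = 2:3 ⇒ A = (12/5, -4/5)
2·[SAH] = -1, 2·[PFA] = 2/5
[SAH]:[PFA] = -1:2/5 = -5/2

[SAH]:[PFA] = -5/2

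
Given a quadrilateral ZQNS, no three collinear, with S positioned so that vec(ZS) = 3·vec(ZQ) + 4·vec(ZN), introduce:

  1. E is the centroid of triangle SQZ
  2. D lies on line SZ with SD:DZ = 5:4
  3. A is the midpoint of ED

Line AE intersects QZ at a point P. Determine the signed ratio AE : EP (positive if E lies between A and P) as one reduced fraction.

AE:EP = 1/6

Choose coordinates Z = (0, 0), Q = (1, 0), N = (0, 1), S = (3, 4).
1. E is the centroid of triangle SQZ ⇒ E = (4/3, 4/3)
2. D lies on line SZ with SD:DZ = 5:4 ⇒ D = (4/3, 16/9)
3. A is the midpoint of ED ⇒ A = (4/3, 14/9)
line AE meets QZ at P = (4/3, 0)
E = A + t·(P−A) with t = 1/7, so AE:EP = 1/7:6/7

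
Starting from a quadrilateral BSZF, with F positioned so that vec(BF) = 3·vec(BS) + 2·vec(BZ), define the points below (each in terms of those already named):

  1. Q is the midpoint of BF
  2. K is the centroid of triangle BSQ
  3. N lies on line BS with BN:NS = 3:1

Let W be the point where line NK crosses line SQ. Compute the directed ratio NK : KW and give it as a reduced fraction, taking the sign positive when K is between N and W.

Work in coordinates with B = (0, 0), S = (1, 0), Z = (0, 1), F = (3, 2).
1. Q is the midpoint of BF ⇒ Q = (3/2, 1)
2. K is the centroid of triangle BSQ ⇒ K = (5/6, 1/3)
3. N lies on line BS with BN:NS = 3:1 ⇒ N = (3/4, 0)
line NK meets SQ at W = (1/2, -1)
K = N + t·(W−N) with t = -1/3, so NK:KW = -1/3:4/3

NK:KW = -1/4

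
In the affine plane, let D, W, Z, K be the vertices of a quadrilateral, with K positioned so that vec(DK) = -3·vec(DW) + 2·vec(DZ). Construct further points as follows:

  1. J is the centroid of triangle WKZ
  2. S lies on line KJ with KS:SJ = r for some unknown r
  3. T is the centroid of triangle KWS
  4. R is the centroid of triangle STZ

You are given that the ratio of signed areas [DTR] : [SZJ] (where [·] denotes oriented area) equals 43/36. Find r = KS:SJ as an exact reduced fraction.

r = 5/4

Work in coordinates with D = (0, 0), W = (1, 0), Z = (0, 1), K = (-3, 2).
1. J is the centroid of triangle WKZ ⇒ J = (-2/3, 1)
2. With KS:SJ = r, write λ = r/(r+1) so S = K + λ·(J−K); S is affine-linear in λ
3. T is the centroid of triangle KWS ⇒ T is an affine combination of earlier points and hence also affine-linear in λ
4. R is the centroid of triangle STZ ⇒ R is an affine combination of earlier points and hence also affine-linear in λ
Every point depending on S is an affine combination of S and λ-independent points, so each such coordinate is linear in λ; the λ² term in each signed area is a multiple of (J−K)×(J−K) = 0, so 2·[DTR] and 2·[SZJ] are each linear in λ. Evaluating at λ=0 and λ=1:
  2·[DTR] = -1/27·λ − 1/3,   2·[SZJ] = 2/3·λ − 2/3
So [DTR]:[SZJ] = (-1/27·λ − 1/3) / (2/3·λ − 2/3). Setting this equal to 43/36:
  -1/27·λ − 1/3 = 43/36·(2/3·λ − 2/3)  ⇒  λ = 5/9
Then r = λ/(1−λ) = (5/9)/(4/9) = 5/4. Check: with r = 5/4, S = (-46/27, 13/9) and [DTR]:[SZJ] = 43/36 as required.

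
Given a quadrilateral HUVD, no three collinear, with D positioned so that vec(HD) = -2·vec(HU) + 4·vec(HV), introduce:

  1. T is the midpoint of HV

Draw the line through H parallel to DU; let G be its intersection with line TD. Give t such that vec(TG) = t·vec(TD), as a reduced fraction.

Choose coordinates H = (0, 0), U = (1, 0), V = (0, 1), D = (-2, 4).
1. T is the midpoint of HV ⇒ T = (0, 1/2)
through H parallel to DU: direction (3, -4); meets TD at G = (6/5, -8/5)
G = T + t·(D−T) with t = -3/5

t = -3/5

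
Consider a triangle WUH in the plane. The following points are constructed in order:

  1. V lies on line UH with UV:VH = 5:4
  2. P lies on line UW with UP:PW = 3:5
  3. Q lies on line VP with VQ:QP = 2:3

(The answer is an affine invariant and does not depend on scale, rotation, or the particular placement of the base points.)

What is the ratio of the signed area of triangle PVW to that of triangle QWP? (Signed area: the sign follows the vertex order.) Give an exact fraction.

[PVW]:[QWP] = 5/3

Assign W = (0, 0), U = (1, 0), H = (0, 1) — the answer is frame-independent, so this choice is without loss of generality.
1. V lies on line UH with UV:VH = 5:4 ⇒ V = (4/9, 5/9)
2. P lies on line UW with UP:PW = 3:5 ⇒ P = (5/8, 0)
3. Q lies on line VP with VQ:QP = 2:3 ⇒ Q = (31/60, 1/3)
2·[PVW] = 25/72, 2·[QWP] = 5/24
[PVW]:[QWP] = 25/72:5/24 = 5/3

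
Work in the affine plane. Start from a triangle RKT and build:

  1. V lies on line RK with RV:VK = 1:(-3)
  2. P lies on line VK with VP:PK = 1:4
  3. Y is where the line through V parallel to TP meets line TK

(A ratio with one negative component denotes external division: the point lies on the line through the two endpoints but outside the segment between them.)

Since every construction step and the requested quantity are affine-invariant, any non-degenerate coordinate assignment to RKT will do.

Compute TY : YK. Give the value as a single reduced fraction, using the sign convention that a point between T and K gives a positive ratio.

TY:YK = -1/5

Work in coordinates with R = (0, 0), K = (1, 0), T = (0, 1).
1. V lies on line RK with RV:VK = 1:(-3) ⇒ V = (-1/2, 0)
2. P lies on line VK with VP:PK = 1:4 ⇒ P = (-1/5, 0)
3. Y is where the line through V parallel to TP meets line TK ⇒ Y = (-1/4, 5/4)
Y = T + t·(K−T) with t = -1/4, so TY:YK = t:(1−t) = -1/4:5/4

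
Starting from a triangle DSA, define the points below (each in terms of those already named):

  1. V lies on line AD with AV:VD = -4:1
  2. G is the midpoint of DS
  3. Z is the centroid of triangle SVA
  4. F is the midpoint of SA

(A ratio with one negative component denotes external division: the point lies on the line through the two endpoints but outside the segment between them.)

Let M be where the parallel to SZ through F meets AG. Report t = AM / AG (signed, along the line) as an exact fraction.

Choose coordinates D = (0, 0), S = (1, 0), A = (0, 1).
1. V lies on line AD with AV:VD = -4:1 ⇒ V = (0, -1/3)
2. G is the midpoint of DS ⇒ G = (1/2, 0)
3. Z is the centroid of triangle SVA ⇒ Z = (1/3, 2/9)
4. F is the midpoint of SA ⇒ F = (1/2, 1/2)
through F parallel to SZ: direction (-2/3, 2/9); meets AG at M = (1/5, 3/5)
M = A + t·(G−A) with t = 2/5

t = 2/5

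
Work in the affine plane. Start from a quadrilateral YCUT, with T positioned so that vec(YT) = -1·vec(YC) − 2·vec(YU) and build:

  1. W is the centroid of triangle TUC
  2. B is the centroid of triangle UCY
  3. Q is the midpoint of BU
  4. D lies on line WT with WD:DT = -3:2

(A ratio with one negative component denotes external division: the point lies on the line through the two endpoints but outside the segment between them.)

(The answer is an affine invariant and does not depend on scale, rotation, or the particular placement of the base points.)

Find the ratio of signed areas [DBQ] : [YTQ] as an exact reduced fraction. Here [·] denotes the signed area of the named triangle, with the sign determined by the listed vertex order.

Work in coordinates with Y = (0, 0), C = (1, 0), U = (0, 1), T = (-1, -2).
1. W is the centroid of triangle TUC ⇒ W = (0, -1/3)
2. B is the centroid of triangle UCY ⇒ B = (1/3, 1/3)
3. Q is the midpoint of BU ⇒ Q = (1/6, 2/3)
4. D lies on line WT with WD:DT = -3:2 ⇒ D = (-3, -16/3)
2·[DBQ] = 37/18, 2·[YTQ] = -1/3
[DBQ]:[YTQ] = 37/18:-1/3 = -37/6

[DBQ]:[YTQ] = -37/6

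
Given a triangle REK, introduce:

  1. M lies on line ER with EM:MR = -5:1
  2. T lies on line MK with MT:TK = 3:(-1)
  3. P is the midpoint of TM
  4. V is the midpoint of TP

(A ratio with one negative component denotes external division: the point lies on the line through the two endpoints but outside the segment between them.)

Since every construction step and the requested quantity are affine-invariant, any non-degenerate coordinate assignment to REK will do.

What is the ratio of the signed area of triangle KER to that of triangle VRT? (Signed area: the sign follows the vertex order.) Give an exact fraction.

[KER]:[VRT] = -32/3

Assign R = (0, 0), E = (1, 0), K = (0, 1) — the answer is frame-independent, so this choice is without loss of generality.
1. M lies on line ER with EM:MR = -5:1 ⇒ M = (-1/4, 0)
2. T lies on line MK with MT:TK = 3:(-1) ⇒ T = (1/8, 3/2)
3. P is the midpoint of TM ⇒ P = (-1/16, 3/4)
4. V is the midpoint of TP ⇒ V = (1/32, 9/8)
2·[KER] = -1, 2·[VRT] = 3/32
[KER]:[VRT] = -1:3/32 = -32/3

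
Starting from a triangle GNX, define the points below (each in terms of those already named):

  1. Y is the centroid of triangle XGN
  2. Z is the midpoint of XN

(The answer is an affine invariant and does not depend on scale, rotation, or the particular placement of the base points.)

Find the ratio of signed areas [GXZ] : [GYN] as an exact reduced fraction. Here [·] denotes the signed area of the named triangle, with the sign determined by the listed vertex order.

[GXZ]:[GYN] = 3/2

Set G = (0, 0), N = (1, 0), X = (0, 1); any affine frame gives the same invariant.
1. Y is the centroid of triangle XGN ⇒ Y = (1/3, 1/3)
2. Z is the midpoint of XN ⇒ Z = (1/2, 1/2)
2·[GXZ] = -1/2, 2·[GYN] = -1/3
[GXZ]:[GYN] = -1/2:-1/3 = 3/2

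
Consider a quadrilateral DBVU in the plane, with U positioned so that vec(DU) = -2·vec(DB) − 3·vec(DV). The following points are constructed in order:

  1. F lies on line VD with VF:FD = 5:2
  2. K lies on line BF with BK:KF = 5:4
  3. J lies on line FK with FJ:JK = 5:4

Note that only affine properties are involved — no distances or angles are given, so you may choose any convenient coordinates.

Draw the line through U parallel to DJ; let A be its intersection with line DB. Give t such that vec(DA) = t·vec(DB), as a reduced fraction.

t = 88/61

Assign D = (0, 0), B = (1, 0), V = (0, 1), U = (-2, -3) — the answer is frame-independent, so this choice is without loss of generality.
1. F lies on line VD with VF:FD = 5:2 ⇒ F = (0, 2/7)
2. K lies on line BF with BK:KF = 5:4 ⇒ K = (4/9, 10/63)
3. J lies on line FK with FJ:JK = 5:4 ⇒ J = (20/81, 122/567)
through U parallel to DJ: direction (20/81, 122/567); meets DB at A = (88/61, 0)
A = D + t·(B−D) with t = 88/61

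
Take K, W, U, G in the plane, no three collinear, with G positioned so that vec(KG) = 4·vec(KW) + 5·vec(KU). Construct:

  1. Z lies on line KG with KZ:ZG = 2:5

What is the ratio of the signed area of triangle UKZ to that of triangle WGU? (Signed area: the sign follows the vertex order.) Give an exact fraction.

Choose coordinates K = (0, 0), W = (1, 0), U = (0, 1), G = (4, 5).
1. Z lies on line KG with KZ:ZG = 2:5 ⇒ Z = (8/7, 10/7)
2·[UKZ] = 8/7, 2·[WGU] = 8
[UKZ]:[WGU] = 8/7:8 = 1/7

[UKZ]:[WGU] = 1/7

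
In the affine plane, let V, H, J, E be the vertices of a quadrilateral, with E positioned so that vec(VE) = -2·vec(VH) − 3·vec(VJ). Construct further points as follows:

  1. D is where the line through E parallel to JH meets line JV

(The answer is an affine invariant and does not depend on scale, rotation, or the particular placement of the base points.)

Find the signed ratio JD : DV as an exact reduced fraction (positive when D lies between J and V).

JD:DV = -6/5

Set V = (0, 0), H = (1, 0), J = (0, 1), E = (-2, -3); any affine frame gives the same invariant.
1. D is where the line through E parallel to JH meets line JV ⇒ D = (0, -5)
D = J + t·(V−J) with t = 6, so JD:DV = t:(1−t) = 6:-5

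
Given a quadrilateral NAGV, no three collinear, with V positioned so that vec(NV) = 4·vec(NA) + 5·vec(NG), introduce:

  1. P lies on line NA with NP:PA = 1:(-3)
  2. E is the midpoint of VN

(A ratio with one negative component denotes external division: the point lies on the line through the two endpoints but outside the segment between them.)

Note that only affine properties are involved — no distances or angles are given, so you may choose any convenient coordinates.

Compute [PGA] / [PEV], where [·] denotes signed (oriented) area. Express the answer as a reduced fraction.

[PGA]:[PEV] = -6/5

Assign N = (0, 0), A = (1, 0), G = (0, 1), V = (4, 5) — the answer is frame-independent, so this choice is without loss of generality.
1. P lies on line NA with NP:PA = 1:(-3) ⇒ P = (-1/2, 0)
2. E is the midpoint of VN ⇒ E = (2, 5/2)
2·[PGA] = -3/2, 2·[PEV] = 5/4
[PGA]:[PEV] = -3/2:5/4 = -6/5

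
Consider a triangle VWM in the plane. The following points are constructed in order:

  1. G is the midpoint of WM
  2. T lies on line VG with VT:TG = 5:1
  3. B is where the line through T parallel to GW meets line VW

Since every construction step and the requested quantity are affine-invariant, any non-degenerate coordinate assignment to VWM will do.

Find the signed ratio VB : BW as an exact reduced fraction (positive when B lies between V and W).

VB:BW = 5

Assign V = (0, 0), W = (1, 0), M = (0, 1) — the answer is frame-independent, so this choice is without loss of generality.
1. G is the midpoint of WM ⇒ G = (1/2, 1/2)
2. T lies on line VG with VT:TG = 5:1 ⇒ T = (5/12, 5/12)
3. B is where the line through T parallel to GW meets line VW ⇒ B = (5/6, 0)
B = V + t·(W−V) with t = 5/6, so VB:BW = t:(1−t) = 5/6:1/6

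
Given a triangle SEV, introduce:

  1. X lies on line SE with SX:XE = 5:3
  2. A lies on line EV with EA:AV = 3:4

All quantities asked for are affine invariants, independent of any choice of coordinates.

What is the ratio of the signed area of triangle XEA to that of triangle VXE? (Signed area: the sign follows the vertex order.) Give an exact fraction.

Set S = (0, 0), E = (1, 0), V = (0, 1); any affine frame gives the same invariant.
1. X lies on line SE with SX:XE = 5:3 ⇒ X = (5/8, 0)
2. A lies on line EV with EA:AV = 3:4 ⇒ A = (4/7, 3/7)
2·[XEA] = 9/56, 2·[VXE] = 3/8
[XEA]:[VXE] = 9/56:3/8 = 3/7

[XEA]:[VXE] = 3/7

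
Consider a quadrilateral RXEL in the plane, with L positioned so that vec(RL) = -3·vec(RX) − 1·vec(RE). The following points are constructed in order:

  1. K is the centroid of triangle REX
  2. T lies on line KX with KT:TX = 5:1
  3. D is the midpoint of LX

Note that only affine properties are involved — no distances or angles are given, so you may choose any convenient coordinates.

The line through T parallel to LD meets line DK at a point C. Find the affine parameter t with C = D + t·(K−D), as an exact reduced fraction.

t = 1/6

Assign R = (0, 0), X = (1, 0), E = (0, 1), L = (-3, -1) — the answer is frame-independent, so this choice is without loss of generality.
1. K is the centroid of triangle REX ⇒ K = (1/3, 1/3)
2. T lies on line KX with KT:TX = 5:1 ⇒ T = (8/9, 1/18)
3. D is the midpoint of LX ⇒ D = (-1, -1/2)
through T parallel to LD: direction (2, 1/2); meets DK at C = (-7/9, -13/36)
C = D + t·(K−D) with t = 1/6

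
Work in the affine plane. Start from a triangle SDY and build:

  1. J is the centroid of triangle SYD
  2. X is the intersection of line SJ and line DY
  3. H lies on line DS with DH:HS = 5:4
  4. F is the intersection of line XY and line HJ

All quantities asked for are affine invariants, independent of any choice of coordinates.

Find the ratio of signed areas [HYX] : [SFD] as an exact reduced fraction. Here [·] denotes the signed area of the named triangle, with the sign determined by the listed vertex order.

Assign S = (0, 0), D = (1, 0), Y = (0, 1) — the answer is frame-independent, so this choice is without loss of generality.
1. J is the centroid of triangle SYD ⇒ J = (1/3, 1/3)
2. X is the intersection of line SJ and line DY ⇒ X = (1/2, 1/2)
3. H lies on line DS with DH:HS = 5:4 ⇒ H = (4/9, 0)
4. F is the intersection of line XY and line HJ ⇒ F = (1/6, 5/6)
2·[HYX] = -5/18, 2·[SFD] = -5/6
[HYX]:[SFD] = -5/18:-5/6 = 1/3

[HYX]:[SFD] = 1/3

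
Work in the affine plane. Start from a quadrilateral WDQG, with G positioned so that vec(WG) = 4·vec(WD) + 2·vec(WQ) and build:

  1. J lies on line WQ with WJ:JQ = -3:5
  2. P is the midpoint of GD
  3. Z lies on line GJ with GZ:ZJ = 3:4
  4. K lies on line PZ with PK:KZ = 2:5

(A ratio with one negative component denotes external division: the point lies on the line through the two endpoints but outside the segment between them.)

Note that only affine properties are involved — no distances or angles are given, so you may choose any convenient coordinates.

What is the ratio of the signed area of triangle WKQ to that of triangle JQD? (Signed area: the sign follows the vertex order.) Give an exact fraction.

[WKQ]:[JQD] = -239/245

Assign W = (0, 0), D = (1, 0), Q = (0, 1), G = (4, 2) — the answer is frame-independent, so this choice is without loss of generality.
1. J lies on line WQ with WJ:JQ = -3:5 ⇒ J = (0, -3/2)
2. P is the midpoint of GD ⇒ P = (5/2, 1)
3. Z lies on line GJ with GZ:ZJ = 3:4 ⇒ Z = (16/7, 1/2)
4. K lies on line PZ with PK:KZ = 2:5 ⇒ K = (239/98, 6/7)
2·[WKQ] = 239/98, 2·[JQD] = -5/2
[WKQ]:[JQD] = 239/98:-5/2 = -239/245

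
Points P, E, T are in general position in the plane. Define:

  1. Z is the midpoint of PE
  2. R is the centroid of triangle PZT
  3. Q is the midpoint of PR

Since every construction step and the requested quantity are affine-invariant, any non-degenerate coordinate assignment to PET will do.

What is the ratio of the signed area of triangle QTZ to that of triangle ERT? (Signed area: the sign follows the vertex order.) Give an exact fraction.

Set P = (0, 0), E = (1, 0), T = (0, 1); any affine frame gives the same invariant.
1. Z is the midpoint of PE ⇒ Z = (1/2, 0)
2. R is the centroid of triangle PZT ⇒ R = (1/6, 1/3)
3. Q is the midpoint of PR ⇒ Q = (1/12, 1/6)
2·[QTZ] = -1/3, 2·[ERT] = -1/2
[QTZ]:[ERT] = -1/3:-1/2 = 2/3

[QTZ]:[ERT] = 2/3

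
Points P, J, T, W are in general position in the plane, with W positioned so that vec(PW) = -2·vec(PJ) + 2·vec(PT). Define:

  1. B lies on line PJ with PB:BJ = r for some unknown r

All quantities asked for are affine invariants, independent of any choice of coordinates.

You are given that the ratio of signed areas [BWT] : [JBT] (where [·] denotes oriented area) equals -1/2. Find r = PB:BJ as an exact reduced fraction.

r = -5/2

Assign P = (0, 0), J = (1, 0), T = (0, 1), W = (-2, 2) — the answer is frame-independent, so this choice is without loss of generality.
1. With PB:BJ = r, write λ = r/(r+1) so B = P + λ·(J−P); B is affine-linear in λ
Every point depending on B is an affine combination of B and λ-independent points, so each such coordinate is linear in λ; the λ² term in each signed area is a multiple of (J−P)×(J−P) = 0, so 2·[BWT] and 2·[JBT] are each linear in λ. Evaluating at λ=0 and λ=1:
  2·[BWT] = λ − 2,   2·[JBT] = λ − 1
So [BWT]:[JBT] = (λ − 2) / (λ − 1). Setting this equal to -1/2:
  λ − 2 = -1/2·(λ − 1)  ⇒  λ = 5/3
Then r = λ/(1−λ) = (5/3)/(-2/3) = -5/2. Check: with r = -5/2, B = (5/3, 0) and [BWT]:[JBT] = -1/2 as required.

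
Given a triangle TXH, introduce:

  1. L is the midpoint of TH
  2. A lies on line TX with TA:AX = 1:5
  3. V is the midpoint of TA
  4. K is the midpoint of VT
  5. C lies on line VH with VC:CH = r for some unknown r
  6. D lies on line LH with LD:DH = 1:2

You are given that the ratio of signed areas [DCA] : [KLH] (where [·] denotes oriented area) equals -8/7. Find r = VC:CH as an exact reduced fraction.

r = 2/5

Work in coordinates with T = (0, 0), X = (1, 0), H = (0, 1).
1. L is the midpoint of TH ⇒ L = (0, 1/2)
2. A lies on line TX with TA:AX = 1:5 ⇒ A = (1/6, 0)
3. V is the midpoint of TA ⇒ V = (1/12, 0)
4. K is the midpoint of VT ⇒ K = (1/24, 0)
5. With VC:CH = r, write λ = r/(r+1) so C = V + λ·(H−V); C is affine-linear in λ
6. D lies on line LH with LD:DH = 1:2 ⇒ D = (0, 2/3)
Every point depending on C is an affine combination of C and λ-independent points, so each such coordinate is linear in λ; the λ² term in each signed area is a multiple of (H−V)×(H−V) = 0, so 2·[DCA] and 2·[KLH] are each linear in λ. Evaluating at λ=0 and λ=1:
  2·[DCA] = -1/9·λ + 1/18,   2·[KLH] = -1/48
So [DCA]:[KLH] = (-1/9·λ + 1/18) / (-1/48). Setting this equal to -8/7:
  -1/9·λ + 1/18 = -8/7·(-1/48)  ⇒  λ = 2/7
Then r = λ/(1−λ) = (2/7)/(5/7) = 2/5. Check: with r = 2/5, C = (5/84, 2/7) and [DCA]:[KLH] = -8/7 as required.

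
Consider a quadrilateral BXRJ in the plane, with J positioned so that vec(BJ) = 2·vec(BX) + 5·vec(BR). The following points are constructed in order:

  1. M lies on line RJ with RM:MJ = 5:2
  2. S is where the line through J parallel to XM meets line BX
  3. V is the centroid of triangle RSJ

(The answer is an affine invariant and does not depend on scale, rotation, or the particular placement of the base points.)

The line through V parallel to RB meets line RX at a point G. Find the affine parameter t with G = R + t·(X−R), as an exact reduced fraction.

t = 31/27

Assign B = (0, 0), X = (1, 0), R = (0, 1), J = (2, 5) — the answer is frame-independent, so this choice is without loss of generality.
1. M lies on line RJ with RM:MJ = 5:2 ⇒ M = (10/7, 27/7)
2. S is where the line through J parallel to XM meets line BX ⇒ S = (13/9, 0)
3. V is the centroid of triangle RSJ ⇒ V = (31/27, 2)
through V parallel to RB: direction (0, -1); meets RX at G = (31/27, -4/27)
G = R + t·(X−R) with t = 31/27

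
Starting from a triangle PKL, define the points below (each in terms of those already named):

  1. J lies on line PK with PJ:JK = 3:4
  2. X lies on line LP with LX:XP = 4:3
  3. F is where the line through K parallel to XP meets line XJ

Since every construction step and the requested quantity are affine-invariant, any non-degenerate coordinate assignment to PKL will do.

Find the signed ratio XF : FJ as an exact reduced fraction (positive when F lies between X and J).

Work in coordinates with P = (0, 0), K = (1, 0), L = (0, 1).
1. J lies on line PK with PJ:JK = 3:4 ⇒ J = (3/7, 0)
2. X lies on line LP with LX:XP = 4:3 ⇒ X = (0, 3/7)
3. F is where the line through K parallel to XP meets line XJ ⇒ F = (1, -4/7)
F = X + t·(J−X) with t = 7/3, so XF:FJ = t:(1−t) = 7/3:-4/3

XF:FJ = -7/4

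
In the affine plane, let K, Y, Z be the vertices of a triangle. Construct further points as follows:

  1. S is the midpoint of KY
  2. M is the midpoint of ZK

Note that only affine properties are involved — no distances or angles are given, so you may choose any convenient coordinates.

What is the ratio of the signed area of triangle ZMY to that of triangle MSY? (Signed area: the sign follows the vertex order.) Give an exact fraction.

Work in coordinates with K = (0, 0), Y = (1, 0), Z = (0, 1).
1. S is the midpoint of KY ⇒ S = (1/2, 0)
2. M is the midpoint of ZK ⇒ M = (0, 1/2)
2·[ZMY] = 1/2, 2·[MSY] = 1/4
[ZMY]:[MSY] = 1/2:1/4 = 2

[ZMY]:[MSY] = 2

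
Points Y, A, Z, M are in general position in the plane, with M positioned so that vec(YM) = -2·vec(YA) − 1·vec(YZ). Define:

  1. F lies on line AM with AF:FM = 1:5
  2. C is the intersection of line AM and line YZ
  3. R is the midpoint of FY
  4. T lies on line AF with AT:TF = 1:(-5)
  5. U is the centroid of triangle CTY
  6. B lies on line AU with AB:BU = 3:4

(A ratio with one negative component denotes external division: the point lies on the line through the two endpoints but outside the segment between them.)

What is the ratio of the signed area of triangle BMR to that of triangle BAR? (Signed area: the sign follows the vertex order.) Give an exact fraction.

[BMR]:[BAR] = -39

Set Y = (0, 0), A = (1, 0), Z = (0, 1), M = (-2, -1); any affine frame gives the same invariant.
1. F lies on line AM with AF:FM = 1:5 ⇒ F = (1/2, -1/6)
2. C is the intersection of line AM and line YZ ⇒ C = (0, -1/3)
3. R is the midpoint of FY ⇒ R = (1/4, -1/12)
4. T lies on line AF with AT:TF = 1:(-5) ⇒ T = (9/8, 1/24)
5. U is the centroid of triangle CTY ⇒ U = (3/8, -7/72)
6. B lies on line AU with AB:BU = 3:4 ⇒ B = (41/56, -1/24)
2·[BMR] = -39/112, 2·[BAR] = 1/112
[BMR]:[BAR] = -39/112:1/112 = -39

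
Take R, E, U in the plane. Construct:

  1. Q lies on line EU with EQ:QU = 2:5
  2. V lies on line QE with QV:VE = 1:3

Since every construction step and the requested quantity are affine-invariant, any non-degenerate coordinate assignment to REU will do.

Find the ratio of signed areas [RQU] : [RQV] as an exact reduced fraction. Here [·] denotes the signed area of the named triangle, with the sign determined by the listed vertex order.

[RQU]:[RQV] = -10

Work in coordinates with R = (0, 0), E = (1, 0), U = (0, 1).
1. Q lies on line EU with EQ:QU = 2:5 ⇒ Q = (5/7, 2/7)
2. V lies on line QE with QV:VE = 1:3 ⇒ V = (11/14, 3/14)
2·[RQU] = 5/7, 2·[RQV] = -1/14
[RQU]:[RQV] = 5/7:-1/14 = -10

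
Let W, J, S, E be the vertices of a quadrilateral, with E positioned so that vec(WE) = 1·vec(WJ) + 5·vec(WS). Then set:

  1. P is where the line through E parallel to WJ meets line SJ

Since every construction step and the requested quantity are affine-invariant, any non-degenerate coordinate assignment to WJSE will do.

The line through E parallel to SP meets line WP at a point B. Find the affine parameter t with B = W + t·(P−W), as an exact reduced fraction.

Assign W = (0, 0), J = (1, 0), S = (0, 1), E = (1, 5) — the answer is frame-independent, so this choice is without loss of generality.
1. P is where the line through E parallel to WJ meets line SJ ⇒ P = (-4, 5)
through E parallel to SP: direction (-4, 4); meets WP at B = (-24, 30)
B = W + t·(P−W) with t = 6

t = 6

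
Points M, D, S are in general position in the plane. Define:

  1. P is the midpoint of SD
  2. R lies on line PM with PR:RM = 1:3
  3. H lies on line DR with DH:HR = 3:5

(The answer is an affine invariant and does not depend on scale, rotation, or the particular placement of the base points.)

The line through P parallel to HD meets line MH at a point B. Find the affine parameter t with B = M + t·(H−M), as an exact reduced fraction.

Set M = (0, 0), D = (1, 0), S = (0, 1); any affine frame gives the same invariant.
1. P is the midpoint of SD ⇒ P = (1/2, 1/2)
2. R lies on line PM with PR:RM = 1:3 ⇒ R = (3/8, 3/8)
3. H lies on line DR with DH:HR = 3:5 ⇒ H = (49/64, 9/64)
through P parallel to HD: direction (15/64, -9/64); meets MH at B = (49/48, 3/16)
B = M + t·(H−M) with t = 4/3

t = 4/3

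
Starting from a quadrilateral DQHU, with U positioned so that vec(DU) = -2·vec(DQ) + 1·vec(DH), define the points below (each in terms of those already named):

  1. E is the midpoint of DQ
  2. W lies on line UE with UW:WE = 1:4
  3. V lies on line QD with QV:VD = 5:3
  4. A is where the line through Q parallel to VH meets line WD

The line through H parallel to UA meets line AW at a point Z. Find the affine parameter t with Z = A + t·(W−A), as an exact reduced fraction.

Choose coordinates D = (0, 0), Q = (1, 0), H = (0, 1), U = (-2, 1).
1. E is the midpoint of DQ ⇒ E = (1/2, 0)
2. W lies on line UE with UW:WE = 1:4 ⇒ W = (-3/2, 4/5)
3. V lies on line QD with QV:VD = 5:3 ⇒ V = (3/8, 0)
4. A is where the line through Q parallel to VH meets line WD ⇒ A = (5/4, -2/3)
through H parallel to UA: direction (13/4, -5/3); meets AW at Z = (-195/4, 26)
Z = A + t·(W−A) with t = 200/11

t = 200/11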